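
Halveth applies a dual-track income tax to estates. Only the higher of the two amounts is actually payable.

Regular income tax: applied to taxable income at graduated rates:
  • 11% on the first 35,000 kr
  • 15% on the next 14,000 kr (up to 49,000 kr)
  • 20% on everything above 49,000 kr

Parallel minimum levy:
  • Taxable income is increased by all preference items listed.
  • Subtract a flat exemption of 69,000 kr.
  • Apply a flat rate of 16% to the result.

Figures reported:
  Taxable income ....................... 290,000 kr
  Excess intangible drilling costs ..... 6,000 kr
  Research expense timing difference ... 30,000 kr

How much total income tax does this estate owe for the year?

54,150 kr

Parallel minimum levy:
  Adjusted income: 290,000 kr + 6,000 kr + 30,000 kr = 326,000 kr
  Less exemption 69,000 kr → base 257,000 kr
  257,000 kr × 16% = 41,120 kr

Regular income tax:
  35,000 kr × 11% = 3,850 kr
  14,000 kr × 15% = 2,100 kr
  241,000 kr × 20% = 48,200 kr
  → 54,150 kr

54,150 kr > 41,120 kr, so the regular income tax governs.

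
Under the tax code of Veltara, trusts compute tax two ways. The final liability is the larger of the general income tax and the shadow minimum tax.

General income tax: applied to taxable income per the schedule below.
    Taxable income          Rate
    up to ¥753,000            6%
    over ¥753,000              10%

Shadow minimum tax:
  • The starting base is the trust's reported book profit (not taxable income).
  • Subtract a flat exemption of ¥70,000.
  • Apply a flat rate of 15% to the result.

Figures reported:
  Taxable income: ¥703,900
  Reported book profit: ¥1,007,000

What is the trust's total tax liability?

¥140,550

Shadow minimum tax:
  Base (reported book profit): ¥1,007,000
  Less exemption ¥70,000 → base ¥937,000
  ¥937,000 × 15% = ¥140,550

General income tax:
  ¥703,900 × 6% = ¥42,234

¥140,550 > ¥42,234, so the shadow minimum tax is the binding amount.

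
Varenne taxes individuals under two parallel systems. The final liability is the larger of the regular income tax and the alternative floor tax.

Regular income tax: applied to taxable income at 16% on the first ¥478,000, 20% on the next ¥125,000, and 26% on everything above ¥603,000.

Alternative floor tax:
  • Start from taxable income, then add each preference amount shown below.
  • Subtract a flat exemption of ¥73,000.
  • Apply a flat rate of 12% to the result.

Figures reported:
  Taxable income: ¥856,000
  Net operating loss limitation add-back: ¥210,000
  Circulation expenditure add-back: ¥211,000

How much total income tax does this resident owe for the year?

¥167,260

Regular income tax:
  ¥478,000 × 16% = ¥76,480
  ¥125,000 × 20% = ¥25,000
  ¥253,000 × 26% = ¥65,780
  → ¥167,260

Alternative floor tax:
  Adjusted income: ¥856,000 + ¥210,000 + ¥211,000 = ¥1,277,000
  Less exemption ¥73,000 → base ¥1,204,000
  ¥1,204,000 × 12% = ¥144,480

¥167,260 > ¥144,480, so the regular income tax governs.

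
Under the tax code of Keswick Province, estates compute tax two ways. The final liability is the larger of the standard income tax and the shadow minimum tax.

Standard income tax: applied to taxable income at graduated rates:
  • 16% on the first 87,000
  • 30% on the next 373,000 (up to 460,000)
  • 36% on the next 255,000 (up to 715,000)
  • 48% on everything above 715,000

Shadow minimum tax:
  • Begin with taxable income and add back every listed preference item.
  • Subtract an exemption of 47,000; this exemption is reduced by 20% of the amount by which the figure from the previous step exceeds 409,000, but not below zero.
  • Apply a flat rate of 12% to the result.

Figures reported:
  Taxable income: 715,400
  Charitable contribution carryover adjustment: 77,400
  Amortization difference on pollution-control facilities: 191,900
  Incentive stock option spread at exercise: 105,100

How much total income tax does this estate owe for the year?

217,812

Standard income tax:
  87,000 × 16% = 13,920
  373,000 × 30% = 111,900
  255,000 × 36% = 91,800
  400 × 48% = 192
  → 217,812

Shadow minimum tax:
  Adjusted income: 715,400 + 77,400 + 191,900 + 105,100 = 1,089,800
  Exemption: 20% × (1,089,800 − 409,000) = 136,160 ≥ 47,000, so the exemption is fully phased out
  Base: 1,089,800 − 0 = 1,089,800
  1,089,800 × 12% = 130,776

217,812 > 130,776, so the standard income tax governs.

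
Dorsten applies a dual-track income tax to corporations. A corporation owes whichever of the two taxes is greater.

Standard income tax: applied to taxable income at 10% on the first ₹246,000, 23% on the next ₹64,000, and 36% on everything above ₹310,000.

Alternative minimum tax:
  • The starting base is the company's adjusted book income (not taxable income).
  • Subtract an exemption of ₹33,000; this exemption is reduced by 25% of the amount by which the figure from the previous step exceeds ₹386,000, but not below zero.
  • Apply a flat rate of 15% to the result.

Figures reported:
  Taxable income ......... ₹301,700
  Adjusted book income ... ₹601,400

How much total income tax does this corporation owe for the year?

₹90,210

Standard income tax:
  ₹246,000 × 10% = ₹24,600
  ₹55,700 × 23% = ₹12,811
  → ₹37,411

Alternative minimum tax:
  Base (adjusted book income): ₹601,400
  Exemption: 25% × (₹601,400 − ₹386,000) = ₹53,850 ≥ ₹33,000, so the exemption is fully phased out
  Base: ₹601,400 − ₹0 = ₹601,400
  ₹601,400 × 15% = ₹90,210

₹90,210 > ₹37,411, so the alternative minimum tax is the binding amount.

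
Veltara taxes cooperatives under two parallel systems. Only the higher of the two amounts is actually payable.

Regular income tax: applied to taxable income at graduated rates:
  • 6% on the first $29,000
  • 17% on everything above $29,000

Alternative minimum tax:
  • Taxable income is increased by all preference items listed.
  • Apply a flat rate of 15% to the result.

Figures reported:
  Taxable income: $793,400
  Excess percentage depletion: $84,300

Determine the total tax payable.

Alternative minimum tax:
  Adjusted income: $793,400 + $84,300 = $877,700
  $877,700 × 15% = $131,655

Regular income tax:
  $29,000 × 6% = $1,740
  $764,400 × 17% = $129,948
  → $131,688

$131,688 > $131,655, so the regular income tax governs.

$131,688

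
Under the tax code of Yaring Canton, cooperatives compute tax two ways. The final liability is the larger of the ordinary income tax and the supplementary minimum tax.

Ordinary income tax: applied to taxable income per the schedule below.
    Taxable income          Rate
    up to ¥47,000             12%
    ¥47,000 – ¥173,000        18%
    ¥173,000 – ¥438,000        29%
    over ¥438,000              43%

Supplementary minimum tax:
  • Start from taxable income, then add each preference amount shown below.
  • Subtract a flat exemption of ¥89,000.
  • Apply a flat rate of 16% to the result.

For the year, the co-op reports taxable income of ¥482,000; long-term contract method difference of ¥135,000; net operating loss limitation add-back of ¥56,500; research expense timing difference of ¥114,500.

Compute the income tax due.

¥124,090

Supplementary minimum tax:
  Adjusted income: ¥482,000 + ¥135,000 + ¥56,500 + ¥114,500 = ¥788,000
  Less exemption ¥89,000 → base ¥699,000
  ¥699,000 × 16% = ¥111,840

Ordinary income tax:
  ¥47,000 × 12% = ¥5,640
  ¥126,000 × 18% = ¥22,680
  ¥265,000 × 29% = ¥76,850
  ¥44,000 × 43% = ¥18,920
  → ¥124,090

¥124,090 > ¥111,840, so the ordinary income tax governs.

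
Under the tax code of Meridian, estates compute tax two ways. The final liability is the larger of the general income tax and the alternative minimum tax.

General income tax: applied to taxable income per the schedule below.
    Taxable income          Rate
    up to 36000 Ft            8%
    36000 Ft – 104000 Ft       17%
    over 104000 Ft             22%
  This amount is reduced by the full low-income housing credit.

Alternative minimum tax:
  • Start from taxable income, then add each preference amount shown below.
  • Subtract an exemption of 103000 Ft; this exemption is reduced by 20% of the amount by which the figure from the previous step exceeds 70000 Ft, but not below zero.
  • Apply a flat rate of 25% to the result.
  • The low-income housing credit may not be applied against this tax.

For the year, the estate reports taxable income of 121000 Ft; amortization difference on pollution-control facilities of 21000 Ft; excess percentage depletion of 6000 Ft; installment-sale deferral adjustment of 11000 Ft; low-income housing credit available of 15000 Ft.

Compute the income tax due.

18450 Ft

General income tax:
  36000 Ft × 8% = 2880 Ft
  68000 Ft × 17% = 11560 Ft
  17000 Ft × 22% = 3740 Ft
  → 18180 Ft
  Less low-income housing credit 15000 Ft → 3180 Ft

Alternative minimum tax:
  Adjusted income: 121000 Ft + 21000 Ft + 6000 Ft + 11000 Ft = 159000 Ft
  Exemption: 103000 Ft − 20% × (159000 Ft − 70000 Ft) = 103000 Ft − 17800 Ft = 85200 Ft
  Base: 159000 Ft − 85200 Ft = 73800 Ft
  73800 Ft × 25% = 18450 Ft

18450 Ft > 3180 Ft, so the alternative minimum tax is the binding amount.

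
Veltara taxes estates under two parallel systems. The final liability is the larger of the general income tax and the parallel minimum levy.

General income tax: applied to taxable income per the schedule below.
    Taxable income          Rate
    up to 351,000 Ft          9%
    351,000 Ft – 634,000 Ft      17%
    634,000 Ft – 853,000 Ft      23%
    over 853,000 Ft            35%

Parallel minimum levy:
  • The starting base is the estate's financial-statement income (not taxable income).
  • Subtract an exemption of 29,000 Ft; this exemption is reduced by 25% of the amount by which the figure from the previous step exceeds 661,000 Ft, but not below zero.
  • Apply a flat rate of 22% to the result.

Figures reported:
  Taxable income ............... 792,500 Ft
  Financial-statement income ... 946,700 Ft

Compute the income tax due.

Parallel minimum levy:
  Base (financial-statement income): 946,700 Ft
  Exemption: 25% × (946,700 Ft − 661,000 Ft) = 71,425 Ft ≥ 29,000 Ft, so the exemption is fully phased out
  Base: 946,700 Ft − 0 Ft = 946,700 Ft
  946,700 Ft × 22% = 208,274 Ft

General income tax:
  351,000 Ft × 9% = 31,590 Ft
  283,000 Ft × 17% = 48,110 Ft
  158,500 Ft × 23% = 36,455 Ft
  → 116,155 Ft

208,274 Ft > 116,155 Ft, so the parallel minimum levy is the binding amount.

208,274 Ft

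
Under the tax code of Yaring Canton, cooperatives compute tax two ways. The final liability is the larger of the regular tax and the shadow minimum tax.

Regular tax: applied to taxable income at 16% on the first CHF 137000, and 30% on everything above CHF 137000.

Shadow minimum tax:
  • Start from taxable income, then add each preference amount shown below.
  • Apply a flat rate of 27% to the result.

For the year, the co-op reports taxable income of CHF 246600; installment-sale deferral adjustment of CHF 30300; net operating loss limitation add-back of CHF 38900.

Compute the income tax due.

CHF 85266

Regular tax:
  CHF 137000 × 16% = CHF 21920
  CHF 109600 × 30% = CHF 32880
  → CHF 54800

Shadow minimum tax:
  Adjusted income: CHF 246600 + CHF 30300 + CHF 38900 = CHF 315800
  CHF 315800 × 27% = CHF 85266

CHF 85266 > CHF 54800, so the shadow minimum tax is the binding amount.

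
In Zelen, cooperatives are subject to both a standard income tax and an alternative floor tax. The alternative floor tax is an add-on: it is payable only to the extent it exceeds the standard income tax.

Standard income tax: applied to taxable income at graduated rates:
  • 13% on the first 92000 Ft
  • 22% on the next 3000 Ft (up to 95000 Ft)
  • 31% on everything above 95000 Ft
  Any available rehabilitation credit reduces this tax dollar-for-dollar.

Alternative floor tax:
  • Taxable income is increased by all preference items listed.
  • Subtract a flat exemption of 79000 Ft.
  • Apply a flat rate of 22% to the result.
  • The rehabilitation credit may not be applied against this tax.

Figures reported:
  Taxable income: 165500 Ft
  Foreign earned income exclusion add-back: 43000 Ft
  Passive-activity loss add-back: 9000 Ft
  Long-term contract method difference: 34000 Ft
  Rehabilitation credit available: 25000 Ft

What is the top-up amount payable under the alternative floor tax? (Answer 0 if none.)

Standard income tax:
  92000 Ft × 13% = 11960 Ft
  3000 Ft × 22% = 660 Ft
  70500 Ft × 31% = 21855 Ft
  → 34475 Ft
  Less rehabilitation credit 25000 Ft → 9475 Ft

Alternative floor tax:
  Adjusted income: 165500 Ft + 43000 Ft + 9000 Ft + 34000 Ft = 251500 Ft
  Less exemption 79000 Ft → base 172500 Ft
  172500 Ft × 22% = 37950 Ft

Excess of alternative floor tax over standard income tax: 37950 Ft − 9475 Ft = 28475 Ft.

28475 Ft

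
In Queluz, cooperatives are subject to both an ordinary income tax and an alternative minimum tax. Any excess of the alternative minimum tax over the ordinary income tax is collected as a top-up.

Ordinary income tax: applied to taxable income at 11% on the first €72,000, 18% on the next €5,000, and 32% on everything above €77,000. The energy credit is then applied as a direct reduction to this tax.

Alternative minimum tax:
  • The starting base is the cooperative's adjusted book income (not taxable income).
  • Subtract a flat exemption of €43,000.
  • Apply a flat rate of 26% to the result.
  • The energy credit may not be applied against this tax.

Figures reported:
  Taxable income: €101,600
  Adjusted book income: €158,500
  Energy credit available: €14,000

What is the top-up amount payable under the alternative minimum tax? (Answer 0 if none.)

Ordinary income tax:
  €72,000 × 11% = €7,920
  €5,000 × 18% = €900
  €24,600 × 32% = €7,872
  → €16,692
  Less energy credit €14,000 → €2,692

Alternative minimum tax:
  Base (adjusted book income): €158,500
  Less exemption €43,000 → base €115,500
  €115,500 × 26% = €30,030

Excess of alternative minimum tax over ordinary income tax: €30,030 − €2,692 = €27,338.

€27,338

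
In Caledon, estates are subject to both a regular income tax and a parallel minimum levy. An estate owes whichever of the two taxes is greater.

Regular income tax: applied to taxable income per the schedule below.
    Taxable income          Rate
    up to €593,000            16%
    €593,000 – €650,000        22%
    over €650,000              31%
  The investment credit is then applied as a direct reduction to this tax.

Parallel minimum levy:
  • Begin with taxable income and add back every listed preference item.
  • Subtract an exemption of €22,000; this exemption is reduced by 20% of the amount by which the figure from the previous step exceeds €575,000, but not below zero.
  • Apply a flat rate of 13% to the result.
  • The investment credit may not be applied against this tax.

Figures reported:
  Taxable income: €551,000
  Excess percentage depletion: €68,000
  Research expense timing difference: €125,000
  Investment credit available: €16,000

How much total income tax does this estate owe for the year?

Regular income tax:
  €551,000 × 16% = €88,160
  Less investment credit €16,000 → €72,160

Parallel minimum levy:
  Adjusted income: €551,000 + €68,000 + €125,000 = €744,000
  Exemption: 20% × (€744,000 − €575,000) = €33,800 ≥ €22,000, so the exemption is fully phased out
  Base: €744,000 − €0 = €744,000
  €744,000 × 13% = €96,720

€96,720 > €72,160, so the parallel minimum levy is the binding amount.

€96,720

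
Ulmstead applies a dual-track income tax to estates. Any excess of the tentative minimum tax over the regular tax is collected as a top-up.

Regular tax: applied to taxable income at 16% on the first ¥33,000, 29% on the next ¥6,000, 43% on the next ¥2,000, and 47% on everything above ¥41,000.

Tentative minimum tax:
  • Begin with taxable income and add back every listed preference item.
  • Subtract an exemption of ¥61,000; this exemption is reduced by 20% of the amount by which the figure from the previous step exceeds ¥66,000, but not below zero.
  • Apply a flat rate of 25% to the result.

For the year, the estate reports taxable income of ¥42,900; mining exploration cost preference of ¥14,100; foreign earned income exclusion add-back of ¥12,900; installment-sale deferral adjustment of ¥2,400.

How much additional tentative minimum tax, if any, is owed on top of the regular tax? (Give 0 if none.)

Regular tax:
  ¥33,000 × 16% = ¥5,280
  ¥6,000 × 29% = ¥1,740
  ¥2,000 × 43% = ¥860
  ¥1,900 × 47% = ¥893
  → ¥8,773

Tentative minimum tax:
  Adjusted income: ¥42,900 + ¥14,100 + ¥12,900 + ¥2,400 = ¥72,300
  Exemption: ¥61,000 − 20% × (¥72,300 − ¥66,000) = ¥61,000 − ¥1,260 = ¥59,740
  Base: ¥72,300 − ¥59,740 = ¥12,560
  ¥12,560 × 25% = ¥3,140

¥3,140 ≤ ¥8,773, so no add-on is due.

¥0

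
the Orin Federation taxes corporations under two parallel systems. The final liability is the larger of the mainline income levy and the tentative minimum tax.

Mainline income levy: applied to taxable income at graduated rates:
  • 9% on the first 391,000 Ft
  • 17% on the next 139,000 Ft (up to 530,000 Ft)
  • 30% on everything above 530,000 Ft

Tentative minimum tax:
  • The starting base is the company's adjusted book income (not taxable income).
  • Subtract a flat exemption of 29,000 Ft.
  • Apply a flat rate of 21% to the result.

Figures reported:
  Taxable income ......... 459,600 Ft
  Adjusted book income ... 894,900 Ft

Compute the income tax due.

181,839 Ft

Mainline income levy:
  391,000 Ft × 9% = 35,190 Ft
  68,600 Ft × 17% = 11,662 Ft
  → 46,852 Ft

Tentative minimum tax:
  Base (adjusted book income): 894,900 Ft
  Less exemption 29,000 Ft → base 865,900 Ft
  865,900 Ft × 21% = 181,839 Ft

181,839 Ft > 46,852 Ft, so the tentative minimum tax is the binding amount.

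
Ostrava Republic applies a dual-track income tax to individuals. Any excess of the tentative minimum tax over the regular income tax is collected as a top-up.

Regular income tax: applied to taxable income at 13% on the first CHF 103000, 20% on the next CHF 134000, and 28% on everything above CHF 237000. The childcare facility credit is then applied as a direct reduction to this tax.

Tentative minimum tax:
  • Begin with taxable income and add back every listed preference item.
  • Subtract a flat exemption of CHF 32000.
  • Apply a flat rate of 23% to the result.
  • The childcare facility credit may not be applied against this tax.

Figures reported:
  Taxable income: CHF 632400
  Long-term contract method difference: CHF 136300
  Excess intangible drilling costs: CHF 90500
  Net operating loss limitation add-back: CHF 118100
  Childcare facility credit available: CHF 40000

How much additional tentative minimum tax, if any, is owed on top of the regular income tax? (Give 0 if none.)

Tentative minimum tax:
  Adjusted income: CHF 632400 + CHF 136300 + CHF 90500 + CHF 118100 = CHF 977300
  Less exemption CHF 32000 → base CHF 945300
  CHF 945300 × 23% = CHF 217419

Regular income tax:
  CHF 103000 × 13% = CHF 13390
  CHF 134000 × 20% = CHF 26800
  CHF 395400 × 28% = CHF 110712
  → CHF 150902
  Less childcare facility credit CHF 40000 → CHF 110902

Excess of tentative minimum tax over regular income tax: CHF 217419 − CHF 110902 = CHF 106517.

CHF 106517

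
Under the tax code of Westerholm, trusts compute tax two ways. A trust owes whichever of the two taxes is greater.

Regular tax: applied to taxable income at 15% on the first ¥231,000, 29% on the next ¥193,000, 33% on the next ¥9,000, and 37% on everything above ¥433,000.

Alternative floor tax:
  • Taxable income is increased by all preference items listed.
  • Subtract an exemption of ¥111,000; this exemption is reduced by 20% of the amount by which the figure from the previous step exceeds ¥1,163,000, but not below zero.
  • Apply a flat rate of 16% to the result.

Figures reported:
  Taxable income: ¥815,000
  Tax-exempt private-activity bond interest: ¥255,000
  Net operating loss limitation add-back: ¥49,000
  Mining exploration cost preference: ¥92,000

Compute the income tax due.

¥234,930

Alternative floor tax:
  Adjusted income: ¥815,000 + ¥255,000 + ¥49,000 + ¥92,000 = ¥1,211,000
  Exemption: ¥111,000 − 20% × (¥1,211,000 − ¥1,163,000) = ¥111,000 − ¥9,600 = ¥101,400
  Base: ¥1,211,000 − ¥101,400 = ¥1,109,600
  ¥1,109,600 × 16% = ¥177,536

Regular tax:
  ¥231,000 × 15% = ¥34,650
  ¥193,000 × 29% = ¥55,970
  ¥9,000 × 33% = ¥2,970
  ¥382,000 × 37% = ¥141,340
  → ¥234,930

¥234,930 > ¥177,536, so the regular tax governs.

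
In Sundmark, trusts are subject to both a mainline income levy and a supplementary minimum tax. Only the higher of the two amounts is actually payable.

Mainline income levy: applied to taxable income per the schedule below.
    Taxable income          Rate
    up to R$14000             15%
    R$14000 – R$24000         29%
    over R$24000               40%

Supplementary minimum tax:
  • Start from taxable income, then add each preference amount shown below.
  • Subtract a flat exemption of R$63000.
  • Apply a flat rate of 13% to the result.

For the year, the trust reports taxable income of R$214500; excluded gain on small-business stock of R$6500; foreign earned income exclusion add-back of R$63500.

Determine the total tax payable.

Mainline income levy:
  R$14000 × 15% = R$2100
  R$10000 × 29% = R$2900
  R$190500 × 40% = R$76200
  → R$81200

Supplementary minimum tax:
  Adjusted income: R$214500 + R$6500 + R$63500 = R$284500
  Less exemption R$63000 → base R$221500
  R$221500 × 13% = R$28795

R$81200 > R$28795, so the mainline income levy governs.

R$81200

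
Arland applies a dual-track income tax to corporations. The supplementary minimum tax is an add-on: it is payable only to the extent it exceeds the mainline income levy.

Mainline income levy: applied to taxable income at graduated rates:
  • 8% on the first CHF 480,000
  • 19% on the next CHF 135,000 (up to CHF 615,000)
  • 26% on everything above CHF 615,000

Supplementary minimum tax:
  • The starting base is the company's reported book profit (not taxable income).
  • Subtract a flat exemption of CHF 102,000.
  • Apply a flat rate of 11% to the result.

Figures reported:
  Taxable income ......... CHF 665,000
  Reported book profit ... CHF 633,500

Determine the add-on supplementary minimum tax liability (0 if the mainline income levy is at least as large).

Mainline income levy:
  CHF 480,000 × 8% = CHF 38,400
  CHF 135,000 × 19% = CHF 25,650
  CHF 50,000 × 26% = CHF 13,000
  → CHF 77,050

Supplementary minimum tax:
  Base (reported book profit): CHF 633,500
  Less exemption CHF 102,000 → base CHF 531,500
  CHF 531,500 × 11% = CHF 58,465

CHF 58,465 ≤ CHF 77,050, so no add-on is due.

CHF 0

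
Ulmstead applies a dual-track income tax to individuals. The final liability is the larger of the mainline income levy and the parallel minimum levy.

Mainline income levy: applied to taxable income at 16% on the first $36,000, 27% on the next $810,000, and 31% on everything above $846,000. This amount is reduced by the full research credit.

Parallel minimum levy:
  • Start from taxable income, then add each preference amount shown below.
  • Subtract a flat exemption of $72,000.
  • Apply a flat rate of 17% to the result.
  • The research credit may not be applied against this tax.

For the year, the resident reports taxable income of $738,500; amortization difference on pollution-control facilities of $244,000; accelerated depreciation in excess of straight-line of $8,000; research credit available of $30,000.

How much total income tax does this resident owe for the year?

Mainline income levy:
  $36,000 × 16% = $5,760
  $702,500 × 27% = $189,675
  → $195,435
  Less research credit $30,000 → $165,435

Parallel minimum levy:
  Adjusted income: $738,500 + $244,000 + $8,000 = $990,500
  Less exemption $72,000 → base $918,500
  $918,500 × 17% = $156,145

$165,435 > $156,145, so the mainline income levy governs.

$165,435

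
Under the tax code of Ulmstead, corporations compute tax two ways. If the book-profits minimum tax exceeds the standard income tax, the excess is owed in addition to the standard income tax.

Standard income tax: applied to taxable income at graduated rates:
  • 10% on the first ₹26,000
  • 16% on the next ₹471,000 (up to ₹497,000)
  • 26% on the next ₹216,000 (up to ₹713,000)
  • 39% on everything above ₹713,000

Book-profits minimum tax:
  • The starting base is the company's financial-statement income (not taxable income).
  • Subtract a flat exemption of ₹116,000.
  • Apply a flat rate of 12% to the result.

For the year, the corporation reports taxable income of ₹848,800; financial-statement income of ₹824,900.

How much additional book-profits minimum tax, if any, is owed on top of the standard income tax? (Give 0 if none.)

₹0

Standard income tax:
  ₹26,000 × 10% = ₹2,600
  ₹471,000 × 16% = ₹75,360
  ₹216,000 × 26% = ₹56,160
  ₹135,800 × 39% = ₹52,962
  → ₹187,082

Book-profits minimum tax:
  Base (financial-statement income): ₹824,900
  Less exemption ₹116,000 → base ₹708,900
  ₹708,900 × 12% = ₹85,068

₹85,068 ≤ ₹187,082, so no add-on is due.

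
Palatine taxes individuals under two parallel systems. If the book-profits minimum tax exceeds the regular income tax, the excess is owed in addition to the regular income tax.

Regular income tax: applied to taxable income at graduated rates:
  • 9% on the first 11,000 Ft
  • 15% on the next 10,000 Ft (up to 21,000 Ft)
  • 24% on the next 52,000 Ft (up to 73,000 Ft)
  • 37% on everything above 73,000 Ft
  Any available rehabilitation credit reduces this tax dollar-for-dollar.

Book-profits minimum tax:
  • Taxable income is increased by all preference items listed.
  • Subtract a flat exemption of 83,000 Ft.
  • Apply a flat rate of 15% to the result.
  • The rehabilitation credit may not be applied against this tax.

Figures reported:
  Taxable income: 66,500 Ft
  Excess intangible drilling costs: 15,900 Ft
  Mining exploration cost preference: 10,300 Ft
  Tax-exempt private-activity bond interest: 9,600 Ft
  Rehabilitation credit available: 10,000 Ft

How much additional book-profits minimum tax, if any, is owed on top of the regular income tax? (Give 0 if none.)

Regular income tax:
  11,000 Ft × 9% = 990 Ft
  10,000 Ft × 15% = 1,500 Ft
  45,500 Ft × 24% = 10,920 Ft
  → 13,410 Ft
  Less rehabilitation credit 10,000 Ft → 3,410 Ft

Book-profits minimum tax:
  Adjusted income: 66,500 Ft + 15,900 Ft + 10,300 Ft + 9,600 Ft = 102,300 Ft
  Less exemption 83,000 Ft → base 19,300 Ft
  19,300 Ft × 15% = 2,895 Ft

2,895 Ft ≤ 3,410 Ft, so no add-on is due.

0 Ft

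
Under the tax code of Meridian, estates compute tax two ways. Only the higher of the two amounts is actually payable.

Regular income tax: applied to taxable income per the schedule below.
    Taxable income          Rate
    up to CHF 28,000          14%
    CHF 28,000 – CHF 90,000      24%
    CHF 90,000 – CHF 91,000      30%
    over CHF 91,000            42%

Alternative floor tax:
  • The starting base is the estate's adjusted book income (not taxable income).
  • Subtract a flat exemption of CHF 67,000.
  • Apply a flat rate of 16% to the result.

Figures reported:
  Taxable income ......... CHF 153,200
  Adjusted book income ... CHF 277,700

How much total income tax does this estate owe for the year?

CHF 45,224

Alternative floor tax:
  Base (adjusted book income): CHF 277,700
  Less exemption CHF 67,000 → base CHF 210,700
  CHF 210,700 × 16% = CHF 33,712

Regular income tax:
  CHF 28,000 × 14% = CHF 3,920
  CHF 62,000 × 24% = CHF 14,880
  CHF 1,000 × 30% = CHF 300
  CHF 62,200 × 42% = CHF 26,124
  → CHF 45,224

CHF 45,224 > CHF 33,712, so the regular income tax governs.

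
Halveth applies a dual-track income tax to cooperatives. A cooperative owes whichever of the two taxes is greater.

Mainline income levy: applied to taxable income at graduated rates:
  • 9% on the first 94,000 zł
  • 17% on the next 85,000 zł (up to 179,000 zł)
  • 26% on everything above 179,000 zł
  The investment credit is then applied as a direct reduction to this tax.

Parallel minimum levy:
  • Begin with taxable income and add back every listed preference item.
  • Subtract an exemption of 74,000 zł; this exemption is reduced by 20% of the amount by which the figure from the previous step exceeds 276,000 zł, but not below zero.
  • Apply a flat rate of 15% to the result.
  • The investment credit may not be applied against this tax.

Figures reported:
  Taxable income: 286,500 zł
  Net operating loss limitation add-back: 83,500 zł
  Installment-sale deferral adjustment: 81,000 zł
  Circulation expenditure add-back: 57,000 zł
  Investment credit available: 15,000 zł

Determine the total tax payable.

Mainline income levy:
  94,000 zł × 9% = 8,460 zł
  85,000 zł × 17% = 14,450 zł
  107,500 zł × 26% = 27,950 zł
  → 50,860 zł
  Less investment credit 15,000 zł → 35,860 zł

Parallel minimum levy:
  Adjusted income: 286,500 zł + 83,500 zł + 81,000 zł + 57,000 zł = 508,000 zł
  Exemption: 74,000 zł − 20% × (508,000 zł − 276,000 zł) = 74,000 zł − 46,400 zł = 27,600 zł
  Base: 508,000 zł − 27,600 zł = 480,400 zł
  480,400 zł × 15% = 72,060 zł

72,060 zł > 35,860 zł, so the parallel minimum levy is the binding amount.

72,060 zł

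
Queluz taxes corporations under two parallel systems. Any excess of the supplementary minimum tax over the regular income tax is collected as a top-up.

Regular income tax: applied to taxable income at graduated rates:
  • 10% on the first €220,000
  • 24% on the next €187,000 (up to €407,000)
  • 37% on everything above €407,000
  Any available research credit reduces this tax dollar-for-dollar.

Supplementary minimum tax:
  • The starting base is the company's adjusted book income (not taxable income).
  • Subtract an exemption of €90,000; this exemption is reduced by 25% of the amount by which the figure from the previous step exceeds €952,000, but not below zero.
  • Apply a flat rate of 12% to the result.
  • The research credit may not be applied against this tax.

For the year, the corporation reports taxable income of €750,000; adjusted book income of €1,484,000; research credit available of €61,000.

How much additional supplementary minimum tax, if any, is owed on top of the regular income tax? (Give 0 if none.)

€45,290

Regular income tax:
  €220,000 × 10% = €22,000
  €187,000 × 24% = €44,880
  €343,000 × 37% = €126,910
  → €193,790
  Less research credit €61,000 → €132,790

Supplementary minimum tax:
  Base (adjusted book income): €1,484,000
  Exemption: 25% × (€1,484,000 − €952,000) = €133,000 ≥ €90,000, so the exemption is fully phased out
  Base: €1,484,000 − €0 = €1,484,000
  €1,484,000 × 12% = €178,080

Excess of supplementary minimum tax over regular income tax: €178,080 − €132,790 = €45,290.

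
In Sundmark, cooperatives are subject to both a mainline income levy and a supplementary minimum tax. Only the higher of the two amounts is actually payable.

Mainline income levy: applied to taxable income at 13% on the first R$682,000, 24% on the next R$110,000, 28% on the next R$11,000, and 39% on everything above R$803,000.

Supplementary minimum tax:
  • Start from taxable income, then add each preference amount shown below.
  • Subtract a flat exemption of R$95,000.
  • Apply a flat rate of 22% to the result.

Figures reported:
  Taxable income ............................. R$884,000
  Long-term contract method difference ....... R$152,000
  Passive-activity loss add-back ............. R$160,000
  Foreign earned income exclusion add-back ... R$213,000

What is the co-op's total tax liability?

Supplementary minimum tax:
  Adjusted income: R$884,000 + R$152,000 + R$160,000 + R$213,000 = R$1,409,000
  Less exemption R$95,000 → base R$1,314,000
  R$1,314,000 × 22% = R$289,080

Mainline income levy:
  R$682,000 × 13% = R$88,660
  R$110,000 × 24% = R$26,400
  R$11,000 × 28% = R$3,080
  R$81,000 × 39% = R$31,590
  → R$149,730

R$289,080 > R$149,730, so the supplementary minimum tax is the binding amount.

R$289,080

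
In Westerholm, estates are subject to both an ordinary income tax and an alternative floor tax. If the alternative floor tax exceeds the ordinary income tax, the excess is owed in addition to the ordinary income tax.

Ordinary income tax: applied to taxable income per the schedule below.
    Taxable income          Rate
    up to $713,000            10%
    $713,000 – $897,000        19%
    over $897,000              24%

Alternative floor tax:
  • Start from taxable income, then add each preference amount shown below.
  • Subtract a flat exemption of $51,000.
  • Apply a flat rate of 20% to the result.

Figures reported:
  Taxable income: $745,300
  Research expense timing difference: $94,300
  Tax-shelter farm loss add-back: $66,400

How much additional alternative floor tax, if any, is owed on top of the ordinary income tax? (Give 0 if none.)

$93,563

Alternative floor tax:
  Adjusted income: $745,300 + $94,300 + $66,400 = $906,000
  Less exemption $51,000 → base $855,000
  $855,000 × 20% = $171,000

Ordinary income tax:
  $713,000 × 10% = $71,300
  $32,300 × 19% = $6,137
  → $77,437

Excess of alternative floor tax over ordinary income tax: $171,000 − $77,437 = $93,563.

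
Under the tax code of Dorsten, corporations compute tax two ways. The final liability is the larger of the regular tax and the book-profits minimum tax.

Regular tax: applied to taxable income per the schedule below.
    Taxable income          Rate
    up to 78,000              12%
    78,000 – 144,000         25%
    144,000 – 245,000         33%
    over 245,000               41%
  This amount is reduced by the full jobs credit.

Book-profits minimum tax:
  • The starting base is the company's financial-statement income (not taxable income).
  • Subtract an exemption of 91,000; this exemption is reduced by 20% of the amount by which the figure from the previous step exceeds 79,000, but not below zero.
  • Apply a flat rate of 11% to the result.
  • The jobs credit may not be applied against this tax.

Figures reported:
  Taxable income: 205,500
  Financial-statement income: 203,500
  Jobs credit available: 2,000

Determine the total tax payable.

Book-profits minimum tax:
  Base (financial-statement income): 203,500
  Exemption: 91,000 − 20% × (203,500 − 79,000) = 91,000 − 24,900 = 66,100
  Base: 203,500 − 66,100 = 137,400
  137,400 × 11% = 15,114

Regular tax:
  78,000 × 12% = 9,360
  66,000 × 25% = 16,500
  61,500 × 33% = 20,295
  → 46,155
  Less jobs credit 2,000 → 44,155

44,155 > 15,114, so the regular tax governs.

44,155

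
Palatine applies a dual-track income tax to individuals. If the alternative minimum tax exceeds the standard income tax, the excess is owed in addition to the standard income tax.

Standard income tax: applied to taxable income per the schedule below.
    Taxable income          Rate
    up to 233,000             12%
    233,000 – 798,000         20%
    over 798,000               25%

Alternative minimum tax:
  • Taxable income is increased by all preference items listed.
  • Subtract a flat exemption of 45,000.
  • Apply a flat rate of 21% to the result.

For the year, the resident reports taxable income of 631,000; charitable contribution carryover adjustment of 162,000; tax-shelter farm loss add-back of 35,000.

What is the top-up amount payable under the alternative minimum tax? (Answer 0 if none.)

Standard income tax:
  233,000 × 12% = 27,960
  398,000 × 20% = 79,600
  → 107,560

Alternative minimum tax:
  Adjusted income: 631,000 + 162,000 + 35,000 = 828,000
  Less exemption 45,000 → base 783,000
  783,000 × 21% = 164,430

Excess of alternative minimum tax over standard income tax: 164,430 − 107,560 = 56,870.

56,870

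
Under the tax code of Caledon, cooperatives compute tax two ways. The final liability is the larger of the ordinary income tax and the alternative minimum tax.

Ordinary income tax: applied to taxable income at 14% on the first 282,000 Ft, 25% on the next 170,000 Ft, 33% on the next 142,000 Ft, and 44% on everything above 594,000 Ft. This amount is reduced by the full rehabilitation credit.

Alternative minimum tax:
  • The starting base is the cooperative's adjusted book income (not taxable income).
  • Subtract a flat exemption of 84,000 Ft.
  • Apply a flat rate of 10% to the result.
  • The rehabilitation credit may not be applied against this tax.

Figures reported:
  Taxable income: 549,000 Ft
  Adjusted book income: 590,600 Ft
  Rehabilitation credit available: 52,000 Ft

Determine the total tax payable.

61,990 Ft

Ordinary income tax:
  282,000 Ft × 14% = 39,480 Ft
  170,000 Ft × 25% = 42,500 Ft
  97,000 Ft × 33% = 32,010 Ft
  → 113,990 Ft
  Less rehabilitation credit 52,000 Ft → 61,990 Ft

Alternative minimum tax:
  Base (adjusted book income): 590,600 Ft
  Less exemption 84,000 Ft → base 506,600 Ft
  506,600 Ft × 10% = 50,660 Ft

61,990 Ft > 50,660 Ft, so the ordinary income tax governs.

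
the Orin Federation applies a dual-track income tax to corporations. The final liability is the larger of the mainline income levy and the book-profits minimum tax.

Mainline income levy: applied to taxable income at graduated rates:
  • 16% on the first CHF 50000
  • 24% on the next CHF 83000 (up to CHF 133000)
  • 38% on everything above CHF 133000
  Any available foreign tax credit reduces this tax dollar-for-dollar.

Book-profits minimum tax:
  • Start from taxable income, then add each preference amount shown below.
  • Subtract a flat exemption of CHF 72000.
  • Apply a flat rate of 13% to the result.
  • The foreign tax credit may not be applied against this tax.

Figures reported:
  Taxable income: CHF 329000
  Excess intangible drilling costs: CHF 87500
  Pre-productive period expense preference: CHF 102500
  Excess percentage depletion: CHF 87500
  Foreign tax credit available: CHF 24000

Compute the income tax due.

CHF 78400

Book-profits minimum tax:
  Adjusted income: CHF 329000 + CHF 87500 + CHF 102500 + CHF 87500 = CHF 606500
  Less exemption CHF 72000 → base CHF 534500
  CHF 534500 × 13% = CHF 69485

Mainline income levy:
  CHF 50000 × 16% = CHF 8000
  CHF 83000 × 24% = CHF 19920
  CHF 196000 × 38% = CHF 74480
  → CHF 102400
  Less foreign tax credit CHF 24000 → CHF 78400

CHF 78400 > CHF 69485, so the mainline income levy governs.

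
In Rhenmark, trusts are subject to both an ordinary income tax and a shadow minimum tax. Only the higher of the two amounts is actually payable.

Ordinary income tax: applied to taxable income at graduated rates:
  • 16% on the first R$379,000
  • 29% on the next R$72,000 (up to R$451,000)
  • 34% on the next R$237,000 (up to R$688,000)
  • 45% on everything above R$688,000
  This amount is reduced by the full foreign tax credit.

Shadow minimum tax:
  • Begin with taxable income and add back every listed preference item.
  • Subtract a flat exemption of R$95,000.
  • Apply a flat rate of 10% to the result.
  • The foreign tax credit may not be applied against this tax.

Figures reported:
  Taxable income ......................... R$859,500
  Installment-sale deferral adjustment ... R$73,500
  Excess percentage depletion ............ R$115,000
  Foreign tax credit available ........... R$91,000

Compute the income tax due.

R$148,275

Shadow minimum tax:
  Adjusted income: R$859,500 + R$73,500 + R$115,000 = R$1,048,000
  Less exemption R$95,000 → base R$953,000
  R$953,000 × 10% = R$95,300

Ordinary income tax:
  R$379,000 × 16% = R$60,640
  R$72,000 × 29% = R$20,880
  R$237,000 × 34% = R$80,580
  R$171,500 × 45% = R$77,175
  → R$239,275
  Less foreign tax credit R$91,000 → R$148,275

R$148,275 > R$95,300, so the ordinary income tax governs.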